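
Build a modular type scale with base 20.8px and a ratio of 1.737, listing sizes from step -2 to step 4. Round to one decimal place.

Step -2: 20.8 ÷ 1.737² = 6.9
Step -1: 20.8 ÷ 1.737 = 12.0
Step 0: 20.8px
Step 1: 20.8 × 1.737 = 36.1
Step 2: 20.8 × 1.737² = 62.8
Step 3: 20.8 × 1.737³ = 109.0
Step 4: 20.8 × 1.737⁴ = 189.3

6.9px, 12.0px, 20.8px, 36.1px, 62.8px, 109.0px, 189.3px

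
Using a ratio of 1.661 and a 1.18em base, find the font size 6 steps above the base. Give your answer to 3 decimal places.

24.780em

Every step multiplies by the scale ratio.
1.18 × 1.661⁶ = 1.18 × 20.99993 ≈ 24.780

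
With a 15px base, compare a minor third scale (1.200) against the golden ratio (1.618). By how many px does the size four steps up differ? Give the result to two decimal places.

Minor third: 15.0 × 1.200⁴ = 31.1040px
Golden ratio: 15.0 × 1.618⁴ = 102.8029px
Difference: 102.8029 − 31.1040 = 71.6989px

71.70px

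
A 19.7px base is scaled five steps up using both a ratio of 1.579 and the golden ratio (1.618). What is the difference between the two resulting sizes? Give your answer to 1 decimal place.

At 1.579: 19.7 × 1.579⁵ = 193.365px
Golden ratio: 19.7 × 1.618⁵ = 218.453px
Difference: 218.453 − 193.365 = 25.088px

25.1px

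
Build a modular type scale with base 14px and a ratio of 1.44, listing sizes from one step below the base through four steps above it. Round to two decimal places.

9.72px, 14.00px, 20.16px, 29.03px, 41.80px, 60.20px

Step -1: 14.0 ÷ 1.44 = 9.72
Step 0: 14px
Step 1: 14.0 × 1.44 = 20.16
Step 2: 14.0 × 1.44² = 29.03
Step 3: 14.0 × 1.44³ = 41.80
Step 4: 14.0 × 1.44⁴ = 60.20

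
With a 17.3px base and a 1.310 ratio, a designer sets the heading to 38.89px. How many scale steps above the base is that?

1.310ⁿ = 38.89 / 17.3 = 2.2480
n = ln(2.2480) / ln(1.310) = 0.8100 / 0.2700 ≈ 3.00

3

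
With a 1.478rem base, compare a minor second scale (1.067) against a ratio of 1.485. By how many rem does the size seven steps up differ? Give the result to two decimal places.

21.21rem

Minor second: 1.478 × 1.067⁷ = 2.3272rem
At 1.485: 1.478 × 1.485⁷ = 23.5375rem
Difference: 23.5375 − 2.3272 = 21.2103rem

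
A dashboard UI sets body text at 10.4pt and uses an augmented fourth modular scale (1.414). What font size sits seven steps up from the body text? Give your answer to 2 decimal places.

117.54pt

10.4 × 1.414⁷ = 10.4 × 11.30175 ≈ 117.54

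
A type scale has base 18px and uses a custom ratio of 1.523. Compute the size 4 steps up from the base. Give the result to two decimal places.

18.0 × 1.523⁴ = 18.0 × 5.38021 ≈ 96.84

96.84px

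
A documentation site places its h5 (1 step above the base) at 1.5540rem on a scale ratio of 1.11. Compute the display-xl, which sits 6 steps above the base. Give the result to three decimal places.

Moving from step +1 to step +6 is 5 steps up, so multiply by r⁵.
1.5540 × 1.11⁵ = 1.5540 × 1.68506 ≈ 2.619

2.619rem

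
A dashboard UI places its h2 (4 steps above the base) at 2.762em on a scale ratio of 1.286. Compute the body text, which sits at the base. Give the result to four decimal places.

The gap is 0 − (4) = -4 steps, so the factor is 1.286^-4.
2.762 ÷ 1.286⁴ = 2.762 ÷ 2.73504 ≈ 1.0099

1.0099em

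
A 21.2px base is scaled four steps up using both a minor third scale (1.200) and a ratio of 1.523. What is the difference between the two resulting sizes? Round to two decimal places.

70.10px

Minor third: 21.2 × 1.200⁴ = 43.9603px
At 1.523: 21.2 × 1.523⁴ = 114.0606px
Difference: 114.0606 − 43.9603 = 70.1003px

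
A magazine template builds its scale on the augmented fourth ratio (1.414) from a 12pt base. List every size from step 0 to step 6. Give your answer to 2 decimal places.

Step 0: 12pt
Step 1: 12.0 × 1.414 = 16.97
Step 2: 12.0 × 1.414² = 23.99
Step 3: 12.0 × 1.414³ = 33.93
Step 4: 12.0 × 1.414⁴ = 47.97
Step 5: 12.0 × 1.414⁵ = 67.83
Step 6: 12.0 × 1.414⁶ = 95.91

12.00pt, 16.97pt, 23.99pt, 33.93pt, 47.97pt, 67.83pt, 95.91pt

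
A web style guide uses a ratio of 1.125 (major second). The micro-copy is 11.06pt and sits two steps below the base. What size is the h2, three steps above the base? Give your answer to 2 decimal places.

Moving from step -2 to step +3 is 5 steps up, so multiply by r⁵.
11.06 × 1.125⁵ = 11.06 × 1.80203 ≈ 19.930

19.93pt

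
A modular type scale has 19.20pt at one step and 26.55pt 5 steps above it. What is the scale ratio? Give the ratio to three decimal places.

r⁵ = 26.55 / 19.20, so r = (26.55/19.20)^(1/5).
r = 1.3828^(1/5) ≈ 1.0670

1.067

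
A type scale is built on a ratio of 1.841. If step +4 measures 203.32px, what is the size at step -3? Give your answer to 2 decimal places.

2.84px

203.32 ÷ 1.841⁷ = 203.32 ÷ 71.67646 ≈ 2.837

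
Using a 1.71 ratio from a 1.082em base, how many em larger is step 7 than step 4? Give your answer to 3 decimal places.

37.008em

Step 4: 1.082 × 1.71⁴ = 9.25149em
Step 7: 1.082 × 1.71⁷ = 46.25940em
Difference: 46.25940 − 9.25149 = 37.00791em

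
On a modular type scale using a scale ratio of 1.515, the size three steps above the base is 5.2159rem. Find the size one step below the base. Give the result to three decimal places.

0.990rem

The gap is -1 − (3) = -4 steps, so the factor is 1.515^-4.
5.2159 ÷ 1.515⁴ = 5.2159 ÷ 5.26806 ≈ 0.990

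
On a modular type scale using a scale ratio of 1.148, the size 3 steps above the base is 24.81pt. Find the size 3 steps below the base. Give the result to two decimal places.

10.84pt

24.81 ÷ 1.148⁶ = 24.81 ÷ 2.28903 ≈ 10.839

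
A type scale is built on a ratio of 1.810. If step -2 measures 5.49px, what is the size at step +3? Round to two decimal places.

106.65px

5.49 × 1.810⁵ = 5.49 × 19.42642 ≈ 106.651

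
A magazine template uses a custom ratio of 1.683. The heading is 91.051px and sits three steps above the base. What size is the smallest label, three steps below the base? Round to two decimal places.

4.01px

91.051 ÷ 1.683⁶ = 91.051 ÷ 22.72504 ≈ 4.007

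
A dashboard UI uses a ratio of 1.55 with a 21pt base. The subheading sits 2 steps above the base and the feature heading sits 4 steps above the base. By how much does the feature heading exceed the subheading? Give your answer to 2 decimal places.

70.76pt

Step 2: 21.0 × 1.55² = 50.4525pt
Step 4: 21.0 × 1.55⁴ = 121.2121pt
Difference: 121.2121 − 50.4525 = 70.7596pt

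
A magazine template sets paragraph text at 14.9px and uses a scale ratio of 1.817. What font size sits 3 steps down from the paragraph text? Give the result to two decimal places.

2.48px

Each step on a modular scale multiplies by the ratio, so the size n steps from the base is base × ratioⁿ.
14.9 ÷ 1.817³ = 14.9 ÷ 5.99881 ≈ 2.48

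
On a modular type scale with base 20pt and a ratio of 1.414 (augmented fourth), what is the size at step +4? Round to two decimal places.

Each step on a modular scale multiplies by the ratio, so the size n steps from the base is base × ratioⁿ.
20.0 × 1.414⁴ = 20.0 × 3.99758 ≈ 79.95

79.95pt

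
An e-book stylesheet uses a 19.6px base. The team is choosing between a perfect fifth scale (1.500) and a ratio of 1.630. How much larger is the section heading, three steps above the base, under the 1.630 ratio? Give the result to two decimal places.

18.73px

Perfect fifth: 19.6 × 1.500³ = 66.1500px
At 1.630: 19.6 × 1.630³ = 84.8826px
Difference: 84.8826 − 66.1500 = 18.7326px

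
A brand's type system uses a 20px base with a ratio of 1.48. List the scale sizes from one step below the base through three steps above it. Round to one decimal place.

13.5px, 20.0px, 29.6px, 43.8px, 64.8px

Step -1: 20.0 ÷ 1.48 = 13.5
Step 0: 20px
Step 1: 20.0 × 1.48 = 29.6
Step 2: 20.0 × 1.48² = 43.8
Step 3: 20.0 × 1.48³ = 64.8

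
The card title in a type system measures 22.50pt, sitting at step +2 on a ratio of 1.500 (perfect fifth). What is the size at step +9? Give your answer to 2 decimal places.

384.43pt

The gap is 9 − (2) = 7 steps, so the factor is 1.500^7.
22.50 × 1.500⁷ = 22.50 × 17.08594 ≈ 384.434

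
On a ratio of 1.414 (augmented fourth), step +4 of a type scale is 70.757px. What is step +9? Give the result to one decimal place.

400.0px

Moving from step +4 to step +9 is 5 steps up, so multiply by r⁵.
70.757 × 1.414⁵ = 70.757 × 5.65258 ≈ 399.960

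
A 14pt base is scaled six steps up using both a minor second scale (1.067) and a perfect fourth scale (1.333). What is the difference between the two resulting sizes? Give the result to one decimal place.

57.9pt

Minor second: 14.0 × 1.067⁶ = 20.659pt
Perfect fourth: 14.0 × 1.333⁶ = 78.543pt
Difference: 78.543 − 20.659 = 57.884pt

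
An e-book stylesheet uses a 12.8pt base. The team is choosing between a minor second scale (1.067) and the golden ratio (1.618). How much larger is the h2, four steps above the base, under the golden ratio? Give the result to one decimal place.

Minor second: 12.8 × 1.067⁴ = 16.591pt
Golden ratio: 12.8 × 1.618⁴ = 87.725pt
Difference: 87.725 − 16.591 = 71.134pt

71.1pt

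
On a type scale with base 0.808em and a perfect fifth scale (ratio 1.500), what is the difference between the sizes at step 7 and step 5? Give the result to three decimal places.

7.670em

Step 5: 0.808 × 1.500⁵ = 6.13575em
Step 7: 0.808 × 1.500⁷ = 13.80544em
Difference: 13.80544 − 6.13575 = 7.66969em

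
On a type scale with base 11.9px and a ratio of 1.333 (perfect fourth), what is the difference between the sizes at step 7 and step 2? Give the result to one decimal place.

67.8px

Step 2: 11.9 × 1.333² = 21.145px
Step 7: 11.9 × 1.333⁷ = 88.993px
Difference: 88.993 − 21.145 = 67.848px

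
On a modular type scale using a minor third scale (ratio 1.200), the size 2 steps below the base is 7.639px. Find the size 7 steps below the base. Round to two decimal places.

7.639 ÷ 1.200⁵ = 7.639 ÷ 2.48832 ≈ 3.070

3.07px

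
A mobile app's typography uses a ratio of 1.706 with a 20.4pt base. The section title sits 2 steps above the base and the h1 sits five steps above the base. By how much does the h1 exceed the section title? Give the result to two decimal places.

Step 2: 20.4 × 1.706² = 59.3729pt
Step 5: 20.4 × 1.706⁵ = 294.7985pt
Difference: 294.7985 − 59.3729 = 235.4256pt

235.43pt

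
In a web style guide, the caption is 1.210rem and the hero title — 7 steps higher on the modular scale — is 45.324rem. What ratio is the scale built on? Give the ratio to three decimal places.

The ratio satisfies 1.210 × r⁷ = 45.324, so r = (45.324 / 1.210)^(1/7).
r = 37.4579^(1/7) ≈ 1.6780

1.678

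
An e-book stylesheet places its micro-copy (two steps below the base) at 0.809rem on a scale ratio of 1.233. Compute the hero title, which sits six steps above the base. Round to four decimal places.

The gap is 6 − (-2) = 8 steps, so the factor is 1.233^8.
0.809 × 1.233⁸ = 0.809 × 5.34201 ≈ 4.3217

4.3217rem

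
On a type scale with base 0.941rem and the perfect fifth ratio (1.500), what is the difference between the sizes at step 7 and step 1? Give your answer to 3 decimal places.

Step 1: 0.941 × 1.500 = 1.41150rem
Step 7: 0.941 × 1.500⁷ = 16.07787rem
Difference: 16.07787 − 1.41150 = 14.66637rem

14.666rem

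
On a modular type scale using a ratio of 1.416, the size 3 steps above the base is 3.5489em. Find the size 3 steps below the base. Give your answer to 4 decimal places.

0.4403em

The gap is -3 − (3) = -6 steps, so the factor is 1.416^-6.
3.5489 ÷ 1.416⁶ = 3.5489 ÷ 8.06083 ≈ 0.4403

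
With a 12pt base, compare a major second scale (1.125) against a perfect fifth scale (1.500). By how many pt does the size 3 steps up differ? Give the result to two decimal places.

Major second: 12.0 × 1.125³ = 17.0859pt
Perfect fifth: 12.0 × 1.500³ = 40.5000pt
Difference: 40.5000 − 17.0859 = 23.4141pt

23.41pt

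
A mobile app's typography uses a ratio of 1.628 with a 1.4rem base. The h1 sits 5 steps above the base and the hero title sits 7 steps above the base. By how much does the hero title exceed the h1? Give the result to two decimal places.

Step 5: 1.4 × 1.628⁵ = 16.0103rem
Step 7: 1.4 × 1.628⁷ = 42.4335rem
Difference: 42.4335 − 16.0103 = 26.4232rem

26.42rem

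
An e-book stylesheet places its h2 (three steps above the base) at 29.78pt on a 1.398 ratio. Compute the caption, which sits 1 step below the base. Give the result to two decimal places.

Moving from step +3 to step -1 is 4 steps down, so divide by r⁴.
29.78 ÷ 1.398⁴ = 29.78 ÷ 3.81969 ≈ 7.796

7.80pt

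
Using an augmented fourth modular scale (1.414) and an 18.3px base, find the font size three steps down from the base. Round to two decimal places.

18.3 ÷ 1.414³ = 18.3 ÷ 2.82715 ≈ 6.47

6.47px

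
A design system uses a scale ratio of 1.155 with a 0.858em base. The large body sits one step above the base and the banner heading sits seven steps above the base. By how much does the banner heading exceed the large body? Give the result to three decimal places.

1.362em

Step 1: 0.858 × 1.155 = 0.99099em
Step 7: 0.858 × 1.155⁷ = 2.35267em
Difference: 2.35267 − 0.99099 = 1.36168em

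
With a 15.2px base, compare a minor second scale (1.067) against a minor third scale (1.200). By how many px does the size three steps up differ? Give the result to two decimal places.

Minor second: 15.2 × 1.067³ = 18.4645px
Minor third: 15.2 × 1.200³ = 26.2656px
Difference: 26.2656 − 18.4645 = 7.8011px

7.80px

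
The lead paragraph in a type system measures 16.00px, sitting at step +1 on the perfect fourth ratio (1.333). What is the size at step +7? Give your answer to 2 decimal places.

89.76px

The gap is 7 − (1) = 6 steps, so the factor is 1.333^6.
16.00 × 1.333⁶ = 16.00 × 5.61023 ≈ 89.764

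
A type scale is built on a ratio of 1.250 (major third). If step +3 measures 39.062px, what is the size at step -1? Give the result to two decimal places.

Moving from step +3 to step -1 is 4 steps down, so divide by r⁴.
39.062 ÷ 1.250⁴ = 39.062 ÷ 2.44141 ≈ 16.000

16.00px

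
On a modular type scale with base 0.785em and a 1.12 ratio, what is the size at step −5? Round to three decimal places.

0.445em

Each step on a modular scale multiplies by the ratio, so the size n steps from the base is base × ratioⁿ.
0.785 ÷ 1.12⁵ = 0.785 ÷ 1.76234 ≈ 0.445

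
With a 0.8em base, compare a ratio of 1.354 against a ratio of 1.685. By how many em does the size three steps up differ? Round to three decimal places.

At 1.354: 0.8 × 1.354³ = 1.98585em
At 1.685: 0.8 × 1.685³ = 3.82728em
Difference: 3.82728 − 1.98585 = 1.84143em

1.841em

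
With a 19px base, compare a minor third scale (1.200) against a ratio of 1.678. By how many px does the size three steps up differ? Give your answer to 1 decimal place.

Minor third: 19.0 × 1.200³ = 32.832px
At 1.678: 19.0 × 1.678³ = 89.770px
Difference: 89.770 − 32.832 = 56.938px

56.9px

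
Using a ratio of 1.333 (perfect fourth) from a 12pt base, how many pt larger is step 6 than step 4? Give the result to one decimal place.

Step 4: 12.0 × 1.333⁴ = 37.888pt
Step 6: 12.0 × 1.333⁶ = 67.323pt
Difference: 67.323 − 37.888 = 29.435pt

29.4pt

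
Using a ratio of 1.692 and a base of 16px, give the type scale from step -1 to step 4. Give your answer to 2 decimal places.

Step -1: 16.0 ÷ 1.692 = 9.46
Step 0: 16px
Step 1: 16.0 × 1.692 = 27.07
Step 2: 16.0 × 1.692² = 45.81
Step 3: 16.0 × 1.692³ = 77.50
Step 4: 16.0 × 1.692⁴ = 131.14

9.46px, 16.00px, 27.07px, 45.81px, 77.50px, 131.14px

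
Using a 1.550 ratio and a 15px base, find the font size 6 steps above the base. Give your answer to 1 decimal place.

208.0px

15.0 × 1.550⁶ = 15.0 × 13.86725 ≈ 208.01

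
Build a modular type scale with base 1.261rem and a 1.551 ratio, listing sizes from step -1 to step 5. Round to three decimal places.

0.813rem, 1.261rem, 1.956rem, 3.033rem, 4.705rem, 7.297rem, 11.318rem

Step -1: 1.261 ÷ 1.551 = 0.813
Step 0: 1.261rem
Step 1: 1.261 × 1.551 = 1.956
Step 2: 1.261 × 1.551² = 3.033
Step 3: 1.261 × 1.551³ = 4.705
Step 4: 1.261 × 1.551⁴ = 7.297
Step 5: 1.261 × 1.551⁵ = 11.318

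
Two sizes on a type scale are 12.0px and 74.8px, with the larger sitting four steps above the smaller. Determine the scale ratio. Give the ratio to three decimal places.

The ratio satisfies 12.0 × r⁴ = 74.8, so r = (74.8 / 12.0)^(1/4).
r = 6.2333^(1/4) ≈ 1.5801

1.580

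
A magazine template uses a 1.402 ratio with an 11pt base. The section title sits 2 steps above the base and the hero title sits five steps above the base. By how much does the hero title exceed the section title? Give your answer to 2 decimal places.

Step 2: 11.0 × 1.402² = 21.6216pt
Step 5: 11.0 × 1.402⁵ = 59.5844pt
Difference: 59.5844 − 21.6216 = 37.9628pt

37.96pt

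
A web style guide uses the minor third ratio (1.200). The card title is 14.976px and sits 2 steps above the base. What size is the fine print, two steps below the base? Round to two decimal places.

7.22px

14.976 ÷ 1.200⁴ = 14.976 ÷ 2.07360 ≈ 7.222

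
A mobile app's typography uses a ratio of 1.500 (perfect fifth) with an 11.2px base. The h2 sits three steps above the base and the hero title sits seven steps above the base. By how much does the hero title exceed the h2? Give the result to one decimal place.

Step 3: 11.2 × 1.500³ = 37.800px
Step 7: 11.2 × 1.500⁷ = 191.362px
Difference: 191.362 − 37.800 = 153.562px

153.6px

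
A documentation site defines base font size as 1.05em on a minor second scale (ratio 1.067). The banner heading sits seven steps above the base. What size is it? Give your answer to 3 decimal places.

1.653em

1.05 × 1.067⁷ = 1.05 × 1.57453 ≈ 1.653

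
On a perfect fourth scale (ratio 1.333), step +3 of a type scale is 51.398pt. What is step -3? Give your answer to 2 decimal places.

9.16pt

Moving from step +3 to step -3 is 6 steps down, so divide by r⁶.
51.398 ÷ 1.333⁶ = 51.398 ÷ 5.61023 ≈ 9.161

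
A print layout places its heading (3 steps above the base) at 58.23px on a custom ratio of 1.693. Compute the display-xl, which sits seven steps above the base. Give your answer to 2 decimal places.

58.23 × 1.693⁴ = 58.23 × 8.21538 ≈ 478.382

478.38px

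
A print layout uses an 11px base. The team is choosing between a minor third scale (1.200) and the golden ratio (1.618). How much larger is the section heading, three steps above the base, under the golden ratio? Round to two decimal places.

Minor third: 11.0 × 1.200³ = 19.0080px
Golden ratio: 11.0 × 1.618³ = 46.5938px
Difference: 46.5938 − 19.0080 = 27.5858px

27.59px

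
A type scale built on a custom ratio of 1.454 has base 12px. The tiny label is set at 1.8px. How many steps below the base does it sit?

5

1.454ⁿ = 12 / 1.8 = 6.6667
n = ln(6.6667) / ln(1.454) = 1.8971 / 0.3743 ≈ 5.07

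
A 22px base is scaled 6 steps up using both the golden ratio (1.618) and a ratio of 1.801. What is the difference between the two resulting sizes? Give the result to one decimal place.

356.0px

Golden ratio: 22.0 × 1.618⁶ = 394.724px
At 1.801: 22.0 × 1.801⁶ = 750.767px
Difference: 750.767 − 394.724 = 356.043px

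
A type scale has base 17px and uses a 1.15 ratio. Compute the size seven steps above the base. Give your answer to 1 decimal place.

A modular type scale is a geometric sequence: sizeₙ = base × rⁿ.
17.0 × 1.15⁷ = 17.0 × 2.66002 ≈ 45.22

45.2px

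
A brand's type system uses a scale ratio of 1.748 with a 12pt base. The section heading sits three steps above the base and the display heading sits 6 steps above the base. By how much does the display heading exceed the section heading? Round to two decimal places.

Step 3: 12.0 × 1.748³ = 64.0923pt
Step 6: 12.0 × 1.748⁶ = 342.3181pt
Difference: 342.3181 − 64.0923 = 278.2258pt

278.23pt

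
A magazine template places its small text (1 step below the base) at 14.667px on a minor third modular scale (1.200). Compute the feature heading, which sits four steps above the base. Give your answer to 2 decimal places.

36.50px

The gap is 4 − (-1) = 5 steps, so the factor is 1.200^5.
14.667 × 1.200⁵ = 14.667 × 2.48832 ≈ 36.496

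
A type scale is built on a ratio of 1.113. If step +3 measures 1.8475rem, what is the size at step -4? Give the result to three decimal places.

0.873rem

Moving from step +3 to step -4 is 7 steps down, so divide by r⁷.
1.8475 ÷ 1.113⁷ = 1.8475 ÷ 2.11576 ≈ 0.873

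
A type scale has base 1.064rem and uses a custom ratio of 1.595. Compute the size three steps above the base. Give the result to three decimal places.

4.317rem

Every step multiplies by the scale ratio.
1.064 × 1.595³ = 1.064 × 4.05772 ≈ 4.317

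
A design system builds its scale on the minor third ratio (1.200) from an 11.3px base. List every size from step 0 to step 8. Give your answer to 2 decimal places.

11.30px, 13.56px, 16.27px, 19.53px, 23.43px, 28.12px, 33.74px, 40.49px, 48.59px

Step 0: 11.3px
Step 1: 11.3 × 1.200 = 13.56
Step 2: 11.3 × 1.200² = 16.27
Step 3: 11.3 × 1.200³ = 19.53
Step 4: 11.3 × 1.200⁴ = 23.43
Step 5: 11.3 × 1.200⁵ = 28.12
Step 6: 11.3 × 1.200⁶ = 33.74
Step 7: 11.3 × 1.200⁷ = 40.49
Step 8: 11.3 × 1.200⁸ = 48.59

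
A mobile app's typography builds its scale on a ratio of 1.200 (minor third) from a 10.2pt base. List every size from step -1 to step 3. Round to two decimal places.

8.50pt, 10.20pt, 12.24pt, 14.69pt, 17.63pt

Step -1: 10.2 ÷ 1.200 = 8.50
Step 0: 10.2pt
Step 1: 10.2 × 1.200 = 12.24
Step 2: 10.2 × 1.200² = 14.69
Step 3: 10.2 × 1.200³ = 17.63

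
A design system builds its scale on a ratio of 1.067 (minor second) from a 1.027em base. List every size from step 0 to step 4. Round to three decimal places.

Step 0: 1.027em
Step 1: 1.027 × 1.067 = 1.096
Step 2: 1.027 × 1.067² = 1.169
Step 3: 1.027 × 1.067³ = 1.248
Step 4: 1.027 × 1.067⁴ = 1.331

1.027em, 1.096em, 1.169em, 1.248em, 1.331em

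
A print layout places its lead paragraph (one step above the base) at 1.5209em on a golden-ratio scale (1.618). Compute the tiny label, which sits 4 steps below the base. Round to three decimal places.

0.137em

1.5209 ÷ 1.618⁵ = 1.5209 ÷ 11.08901 ≈ 0.137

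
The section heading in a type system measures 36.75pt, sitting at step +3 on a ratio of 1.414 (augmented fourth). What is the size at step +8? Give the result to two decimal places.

207.73pt

36.75 × 1.414⁵ = 36.75 × 5.65258 ≈ 207.732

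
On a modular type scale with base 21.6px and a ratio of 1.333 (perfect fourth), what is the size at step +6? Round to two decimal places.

A modular type scale is a geometric sequence: sizeₙ = base × rⁿ.
21.6 × 1.333⁶ = 21.6 × 5.61023 ≈ 121.18

121.18px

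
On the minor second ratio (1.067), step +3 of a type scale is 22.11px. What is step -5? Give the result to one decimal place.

Moving from step +3 to step -5 is 8 steps down, so divide by r⁸.
22.11 ÷ 1.067⁸ = 22.11 ÷ 1.68002 ≈ 13.161

13.2px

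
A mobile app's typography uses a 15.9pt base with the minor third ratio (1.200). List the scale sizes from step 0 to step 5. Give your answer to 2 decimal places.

15.90pt, 19.08pt, 22.90pt, 27.48pt, 32.97pt, 39.56pt

Step 0: 15.9pt
Step 1: 15.9 × 1.200 = 19.08
Step 2: 15.9 × 1.200² = 22.90
Step 3: 15.9 × 1.200³ = 27.48
Step 4: 15.9 × 1.200⁴ = 32.97
Step 5: 15.9 × 1.200⁵ = 39.56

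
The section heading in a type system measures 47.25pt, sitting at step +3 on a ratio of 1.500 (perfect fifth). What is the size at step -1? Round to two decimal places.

47.25 ÷ 1.500⁴ = 47.25 ÷ 5.06250 ≈ 9.333

9.33pt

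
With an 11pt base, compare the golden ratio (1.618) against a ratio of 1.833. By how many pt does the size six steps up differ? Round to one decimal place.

Golden ratio: 11.0 × 1.618⁶ = 197.362pt
At 1.833: 11.0 × 1.833⁶ = 417.222pt
Difference: 417.222 − 197.362 = 219.860pt

219.9pt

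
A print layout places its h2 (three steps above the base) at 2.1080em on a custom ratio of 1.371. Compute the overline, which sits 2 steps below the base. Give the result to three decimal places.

The gap is -2 − (3) = -5 steps, so the factor is 1.371^-5.
2.1080 ÷ 1.371⁵ = 2.1080 ÷ 4.84381 ≈ 0.435

0.435em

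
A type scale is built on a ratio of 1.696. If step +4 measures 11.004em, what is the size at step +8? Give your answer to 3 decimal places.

91.045em

Moving from step +4 to step +8 is 4 steps up, so multiply by r⁴.
11.004 × 1.696⁴ = 11.004 × 8.27377 ≈ 91.045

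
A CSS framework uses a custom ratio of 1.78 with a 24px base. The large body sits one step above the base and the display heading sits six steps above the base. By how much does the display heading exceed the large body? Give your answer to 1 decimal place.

Step 1: 24.0 × 1.78 = 42.720px
Step 6: 24.0 × 1.78⁶ = 763.363px
Difference: 763.363 − 42.720 = 720.643px

720.6px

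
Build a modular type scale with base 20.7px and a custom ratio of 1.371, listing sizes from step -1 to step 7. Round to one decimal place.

Step -1: 20.7 ÷ 1.371 = 15.1
Step 0: 20.7px
Step 1: 20.7 × 1.371 = 28.4
Step 2: 20.7 × 1.371² = 38.9
Step 3: 20.7 × 1.371³ = 53.3
Step 4: 20.7 × 1.371⁴ = 73.1
Step 5: 20.7 × 1.371⁵ = 100.3
Step 6: 20.7 × 1.371⁶ = 137.5
Step 7: 20.7 × 1.371⁷ = 188.5

15.1px, 20.7px, 28.4px, 38.9px, 53.3px, 73.1px, 100.3px, 137.5px, 188.5px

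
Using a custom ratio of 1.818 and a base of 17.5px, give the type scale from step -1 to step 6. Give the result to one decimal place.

Step -1: 17.5 ÷ 1.818 = 9.6
Step 0: 17.5px
Step 1: 17.5 × 1.818 = 31.8
Step 2: 17.5 × 1.818² = 57.8
Step 3: 17.5 × 1.818³ = 105.2
Step 4: 17.5 × 1.818⁴ = 191.2
Step 5: 17.5 × 1.818⁵ = 347.5
Step 6: 17.5 × 1.818⁶ = 631.8

9.6px, 17.5px, 31.8px, 57.8px, 105.2px, 191.2px, 347.5px, 631.8px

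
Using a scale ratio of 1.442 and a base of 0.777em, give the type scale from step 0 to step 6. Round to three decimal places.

Step 0: 0.777em
Step 1: 0.777 × 1.442 = 1.120
Step 2: 0.777 × 1.442² = 1.616
Step 3: 0.777 × 1.442³ = 2.330
Step 4: 0.777 × 1.442⁴ = 3.360
Step 5: 0.777 × 1.442⁵ = 4.844
Step 6: 0.777 × 1.442⁶ = 6.986

0.777em, 1.120em, 1.616em, 2.330em, 3.360em, 4.844em, 6.986em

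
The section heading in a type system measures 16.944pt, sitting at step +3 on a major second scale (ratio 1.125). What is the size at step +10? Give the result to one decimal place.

38.6pt

16.944 × 1.125⁷ = 16.944 × 2.28070 ≈ 38.644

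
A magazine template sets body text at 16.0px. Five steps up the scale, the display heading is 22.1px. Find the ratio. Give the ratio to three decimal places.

1.067

The ratio satisfies 16.0 × r⁵ = 22.1, so r = (22.1 / 16.0)^(1/5).
r = 1.3813^(1/5) ≈ 1.0667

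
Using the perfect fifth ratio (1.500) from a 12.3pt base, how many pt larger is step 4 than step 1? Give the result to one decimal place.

Step 1: 12.3 × 1.500 = 18.450pt
Step 4: 12.3 × 1.500⁴ = 62.269pt
Difference: 62.269 − 18.450 = 43.819pt

43.8pt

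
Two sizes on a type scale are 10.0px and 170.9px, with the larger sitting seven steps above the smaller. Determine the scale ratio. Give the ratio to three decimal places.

r⁷ = 170.9 / 10.0, so r = (170.9/10.0)^(1/7).
r = 17.0900^(1/7) ≈ 1.5001

1.500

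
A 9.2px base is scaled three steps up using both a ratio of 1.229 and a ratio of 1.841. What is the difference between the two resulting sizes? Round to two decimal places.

At 1.229: 9.2 × 1.229³ = 17.0783px
At 1.841: 9.2 × 1.841³ = 57.4049px
Difference: 57.4049 − 17.0783 = 40.3266px

40.33px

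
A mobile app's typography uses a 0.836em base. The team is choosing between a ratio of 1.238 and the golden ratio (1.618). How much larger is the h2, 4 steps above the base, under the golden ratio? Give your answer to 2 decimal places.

3.77em

At 1.238: 0.836 × 1.238⁴ = 1.9638em
Golden ratio: 0.836 × 1.618⁴ = 5.7295em
Difference: 5.7295 − 1.9638 = 3.7657em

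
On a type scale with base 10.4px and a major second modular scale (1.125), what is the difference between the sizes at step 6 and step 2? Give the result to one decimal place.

7.9px

Step 2: 10.4 × 1.125² = 13.162px
Step 6: 10.4 × 1.125⁶ = 21.084px
Difference: 21.084 − 13.162 = 7.922px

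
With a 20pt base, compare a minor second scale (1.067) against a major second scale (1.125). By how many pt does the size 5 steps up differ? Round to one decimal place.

Minor second: 20.0 × 1.067⁵ = 27.660pt
Major second: 20.0 × 1.125⁵ = 36.041pt
Difference: 36.041 − 27.660 = 8.381pt

8.4pt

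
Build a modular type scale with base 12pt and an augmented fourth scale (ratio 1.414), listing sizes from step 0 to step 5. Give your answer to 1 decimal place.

12.0pt, 17.0pt, 24.0pt, 33.9pt, 48.0pt, 67.8pt

Step 0: 12pt
Step 1: 12.0 × 1.414 = 17.0
Step 2: 12.0 × 1.414² = 24.0
Step 3: 12.0 × 1.414³ = 33.9
Step 4: 12.0 × 1.414⁴ = 48.0
Step 5: 12.0 × 1.414⁵ = 67.8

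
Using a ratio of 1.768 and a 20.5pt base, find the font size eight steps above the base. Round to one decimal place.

1957.1pt

20.5 × 1.768⁸ = 20.5 × 95.46806 ≈ 1957.10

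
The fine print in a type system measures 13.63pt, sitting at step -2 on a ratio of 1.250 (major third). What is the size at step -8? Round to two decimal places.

13.63 ÷ 1.250⁶ = 13.63 ÷ 3.81470 ≈ 3.573

3.57pt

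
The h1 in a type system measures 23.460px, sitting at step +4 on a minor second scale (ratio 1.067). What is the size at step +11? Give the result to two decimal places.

23.460 × 1.067⁷ = 23.460 × 1.57453 ≈ 36.938

36.94px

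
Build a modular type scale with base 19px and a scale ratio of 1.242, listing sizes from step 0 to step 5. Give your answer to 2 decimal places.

Step 0: 19px
Step 1: 19.0 × 1.242 = 23.60
Step 2: 19.0 × 1.242² = 29.31
Step 3: 19.0 × 1.242³ = 36.40
Step 4: 19.0 × 1.242⁴ = 45.21
Step 5: 19.0 × 1.242⁵ = 56.15

19.00px, 23.60px, 29.31px, 36.40px, 45.21px, 56.15px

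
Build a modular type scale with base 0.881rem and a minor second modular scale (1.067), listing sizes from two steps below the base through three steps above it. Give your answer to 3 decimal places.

0.774rem, 0.826rem, 0.881rem, 0.940rem, 1.003rem, 1.070rem

Step -2: 0.881 ÷ 1.067² = 0.774
Step -1: 0.881 ÷ 1.067 = 0.826
Step 0: 0.881rem
Step 1: 0.881 × 1.067 = 0.940
Step 2: 0.881 × 1.067² = 1.003
Step 3: 0.881 × 1.067³ = 1.070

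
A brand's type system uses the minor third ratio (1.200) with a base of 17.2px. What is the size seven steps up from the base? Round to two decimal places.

17.2 × 1.200⁷ = 17.2 × 3.58318 ≈ 61.63

61.63px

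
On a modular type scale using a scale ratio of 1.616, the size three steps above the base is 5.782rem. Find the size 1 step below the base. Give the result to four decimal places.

0.8478rem

Moving from step +3 to step -1 is 4 steps down, so divide by r⁴.
5.782 ÷ 1.616⁴ = 5.782 ÷ 6.81970 ≈ 0.8478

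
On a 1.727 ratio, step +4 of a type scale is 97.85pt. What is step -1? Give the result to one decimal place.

6.4pt

97.85 ÷ 1.727⁵ = 97.85 ÷ 15.36249 ≈ 6.369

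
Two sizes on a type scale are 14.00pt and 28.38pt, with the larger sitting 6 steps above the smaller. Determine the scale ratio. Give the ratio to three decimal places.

The ratio satisfies 14.00 × r⁶ = 28.38, so r = (28.38 / 14.00)^(1/6).
r = 2.0271^(1/6) ≈ 1.1250

1.125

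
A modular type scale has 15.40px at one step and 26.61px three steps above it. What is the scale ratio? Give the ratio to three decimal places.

1.200

The ratio satisfies 15.40 × r³ = 26.61, so r = (26.61 / 15.40)^(1/3).
r = 1.7279^(1/3) ≈ 1.2000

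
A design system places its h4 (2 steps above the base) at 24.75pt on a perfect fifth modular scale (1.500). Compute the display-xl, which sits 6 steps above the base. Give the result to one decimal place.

125.3pt

The gap is 6 − (2) = 4 steps, so the factor is 1.500^4.
24.75 × 1.500⁴ = 24.75 × 5.06250 ≈ 125.297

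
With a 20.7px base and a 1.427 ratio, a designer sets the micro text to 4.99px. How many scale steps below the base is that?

4

1.427ⁿ = 20.7 / 4.99 = 4.1483
n = ln(4.1483) / ln(1.427) = 1.4227 / 0.3556 ≈ 4.00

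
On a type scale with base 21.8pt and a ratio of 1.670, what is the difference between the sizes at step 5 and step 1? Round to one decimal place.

246.8pt

Step 1: 21.8 × 1.670 = 36.406pt
Step 5: 21.8 × 1.670⁵ = 283.165pt
Difference: 283.165 − 36.406 = 246.759pt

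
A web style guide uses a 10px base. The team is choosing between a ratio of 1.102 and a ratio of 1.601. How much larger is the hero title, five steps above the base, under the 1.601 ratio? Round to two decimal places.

88.93px

At 1.102: 10.0 × 1.102⁵ = 16.2520px
At 1.601: 10.0 × 1.601⁵ = 105.1857px
Difference: 105.1857 − 16.2520 = 88.9337px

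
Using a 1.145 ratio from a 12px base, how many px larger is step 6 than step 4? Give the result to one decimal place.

6.4px

Step 4: 12.0 × 1.145⁴ = 20.625px
Step 6: 12.0 × 1.145⁶ = 27.040px
Difference: 27.040 − 20.625 = 6.415px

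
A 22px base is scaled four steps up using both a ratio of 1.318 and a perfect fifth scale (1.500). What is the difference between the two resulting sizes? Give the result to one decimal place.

At 1.318: 22.0 × 1.318⁴ = 66.387px
Perfect fifth: 22.0 × 1.500⁴ = 111.375px
Difference: 111.375 − 66.387 = 44.988px

45.0px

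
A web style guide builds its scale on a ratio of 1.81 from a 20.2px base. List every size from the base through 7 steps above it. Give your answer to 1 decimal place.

20.2px, 36.6px, 66.2px, 119.8px, 216.8px, 392.4px, 710.3px, 1285.6px

Step 0: 20.2px
Step 1: 20.2 × 1.81 = 36.6
Step 2: 20.2 × 1.81² = 66.2
Step 3: 20.2 × 1.81³ = 119.8
Step 4: 20.2 × 1.81⁴ = 216.8
Step 5: 20.2 × 1.81⁵ = 392.4
Step 6: 20.2 × 1.81⁶ = 710.3
Step 7: 20.2 × 1.81⁷ = 1285.6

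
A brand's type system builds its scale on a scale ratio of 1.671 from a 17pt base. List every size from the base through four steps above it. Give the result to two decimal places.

17.00pt, 28.41pt, 47.47pt, 79.32pt, 132.54pt

Step 0: 17pt
Step 1: 17.0 × 1.671 = 28.41
Step 2: 17.0 × 1.671² = 47.47
Step 3: 17.0 × 1.671³ = 79.32
Step 4: 17.0 × 1.671⁴ = 132.54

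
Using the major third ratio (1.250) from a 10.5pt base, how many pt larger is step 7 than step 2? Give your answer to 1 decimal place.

Step 2: 10.5 × 1.250² = 16.406pt
Step 7: 10.5 × 1.250⁷ = 50.068pt
Difference: 50.068 − 16.406 = 33.662pt

33.7pt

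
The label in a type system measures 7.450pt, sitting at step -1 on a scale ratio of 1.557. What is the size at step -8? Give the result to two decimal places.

0.34pt

Moving from step -1 to step -8 is 7 steps down, so divide by r⁷.
7.450 ÷ 1.557⁷ = 7.450 ÷ 22.18300 ≈ 0.336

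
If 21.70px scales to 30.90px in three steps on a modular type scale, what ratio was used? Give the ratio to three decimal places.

The ratio satisfies 21.70 × r³ = 30.90, so r = (30.90 / 21.70)^(1/3).
r = 1.4240^(1/3) ≈ 1.1250

1.125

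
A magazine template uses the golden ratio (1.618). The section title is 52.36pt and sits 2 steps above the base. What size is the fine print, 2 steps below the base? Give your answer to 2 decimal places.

7.64pt

52.36 ÷ 1.618⁴ = 52.36 ÷ 6.85353 ≈ 7.640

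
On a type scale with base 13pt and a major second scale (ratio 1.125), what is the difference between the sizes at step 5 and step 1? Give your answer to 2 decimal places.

Step 1: 13.0 × 1.125 = 14.6250pt
Step 5: 13.0 × 1.125⁵ = 23.4264pt
Difference: 23.4264 − 14.6250 = 8.8014pt

8.80pt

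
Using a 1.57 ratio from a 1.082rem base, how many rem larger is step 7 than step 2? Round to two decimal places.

22.77rem

Step 2: 1.082 × 1.57² = 2.6670rem
Step 7: 1.082 × 1.57⁷ = 25.4405rem
Difference: 25.4405 − 2.6670 = 22.7735rem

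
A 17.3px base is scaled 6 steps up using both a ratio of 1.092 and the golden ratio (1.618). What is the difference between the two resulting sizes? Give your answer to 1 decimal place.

At 1.092: 17.3 × 1.092⁶ = 29.335px
Golden ratio: 17.3 × 1.618⁶ = 310.397px
Difference: 310.397 − 29.335 = 281.062px

281.1px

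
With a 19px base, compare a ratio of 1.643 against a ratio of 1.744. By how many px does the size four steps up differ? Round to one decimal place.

37.3px

At 1.643: 19.0 × 1.643⁴ = 138.453px
At 1.744: 19.0 × 1.744⁴ = 175.768px
Difference: 175.768 − 138.453 = 37.315px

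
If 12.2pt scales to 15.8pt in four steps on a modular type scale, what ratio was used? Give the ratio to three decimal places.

The ratio satisfies 12.2 × r⁴ = 15.8, so r = (15.8 / 12.2)^(1/4).
r = 1.2951^(1/4) ≈ 1.0668

1.067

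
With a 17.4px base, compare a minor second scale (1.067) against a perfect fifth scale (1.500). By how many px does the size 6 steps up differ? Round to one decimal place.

Minor second: 17.4 × 1.067⁶ = 25.676px
Perfect fifth: 17.4 × 1.500⁶ = 198.197px
Difference: 198.197 − 25.676 = 172.521px

172.5px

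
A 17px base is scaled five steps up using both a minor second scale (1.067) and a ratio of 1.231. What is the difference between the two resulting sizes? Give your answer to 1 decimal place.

24.5px

Minor second: 17.0 × 1.067⁵ = 23.511px
At 1.231: 17.0 × 1.231⁵ = 48.055px
Difference: 48.055 − 23.511 = 24.544px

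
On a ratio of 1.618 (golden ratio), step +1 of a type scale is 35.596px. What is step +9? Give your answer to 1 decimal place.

Moving from step +1 to step +9 is 8 steps up, so multiply by r⁸.
35.596 × 1.618⁸ = 35.596 × 46.97082 ≈ 1671.973

1672.0px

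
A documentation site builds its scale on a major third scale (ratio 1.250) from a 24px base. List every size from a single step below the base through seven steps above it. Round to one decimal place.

19.2px, 24.0px, 30.0px, 37.5px, 46.9px, 58.6px, 73.2px, 91.6px, 114.4px

Step -1: 24.0 ÷ 1.250 = 19.2
Step 0: 24px
Step 1: 24.0 × 1.250 = 30.0
Step 2: 24.0 × 1.250² = 37.5
Step 3: 24.0 × 1.250³ = 46.9
Step 4: 24.0 × 1.250⁴ = 58.6
Step 5: 24.0 × 1.250⁵ = 73.2
Step 6: 24.0 × 1.250⁶ = 91.6
Step 7: 24.0 × 1.250⁷ = 114.4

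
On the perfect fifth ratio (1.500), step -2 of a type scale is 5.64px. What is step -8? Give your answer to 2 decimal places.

0.50px

5.64 ÷ 1.500⁶ = 5.64 ÷ 11.39062 ≈ 0.495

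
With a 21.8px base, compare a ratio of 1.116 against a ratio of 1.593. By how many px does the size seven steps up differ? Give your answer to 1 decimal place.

At 1.116: 21.8 × 1.116⁷ = 47.001px
At 1.593: 21.8 × 1.593⁷ = 567.501px
Difference: 567.501 − 47.001 = 520.500px

520.5px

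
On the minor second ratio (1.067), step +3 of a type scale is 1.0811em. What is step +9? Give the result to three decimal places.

Moving from step +3 to step +9 is 6 steps up, so multiply by r⁶.
1.0811 × 1.067⁶ = 1.0811 × 1.47566 ≈ 1.595

1.595em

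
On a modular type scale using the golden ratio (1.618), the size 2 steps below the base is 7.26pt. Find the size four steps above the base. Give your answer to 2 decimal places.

Moving from step -2 to step +4 is 6 steps up, so multiply by r⁶.
7.26 × 1.618⁶ = 7.26 × 17.94201 ≈ 130.259

130.26pt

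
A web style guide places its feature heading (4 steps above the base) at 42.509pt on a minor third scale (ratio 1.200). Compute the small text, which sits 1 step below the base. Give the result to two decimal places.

42.509 ÷ 1.200⁵ = 42.509 ÷ 2.48832 ≈ 17.083

17.08pt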